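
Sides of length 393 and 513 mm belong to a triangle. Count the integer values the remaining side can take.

The third side lies in the open interval (120, 906).
Integers from 121 to 905 inclusive: 905 − 121 + 1 = 785.

785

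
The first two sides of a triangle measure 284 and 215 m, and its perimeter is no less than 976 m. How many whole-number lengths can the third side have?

22

Triangle inequality: 69 < x < 499. Perimeter ≥ 976 gives x ≥ 976 − 284 − 215 = 477.
So 477 ≤ x < 499; integers 477 through 498: 22 values.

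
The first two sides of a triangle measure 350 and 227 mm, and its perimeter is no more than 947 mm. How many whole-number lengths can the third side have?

247

Triangle inequality: 123 < x < 577. Perimeter ≤ 947 gives x ≤ 947 − 350 − 227 = 370.
So 123 < x ≤ 370; integers 124 through 370: 247 values.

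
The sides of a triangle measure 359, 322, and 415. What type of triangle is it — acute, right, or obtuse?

acute

Compare the square of the longest side to the sum of squares of the other two: 322² + 359² = 232565 > 172225 = 415².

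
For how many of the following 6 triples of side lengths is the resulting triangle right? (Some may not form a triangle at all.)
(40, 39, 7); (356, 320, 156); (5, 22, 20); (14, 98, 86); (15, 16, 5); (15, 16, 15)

(40,39,7): 7²+39² = 1570 < 1600 = 40² → obtuse
(356,320,156): 156²+320² = 126736 = 356² → right
(5,22,20): 5²+20² = 425 < 484 = 22² → obtuse
(14,98,86): 14²+86² = 7592 < 9604 = 98² → obtuse
(15,16,5): 5²+15² = 250 < 256 = 16² → obtuse
(15,16,15): 15²+15² = 450 > 256 = 16² → acute
1 of the 6 is right.

1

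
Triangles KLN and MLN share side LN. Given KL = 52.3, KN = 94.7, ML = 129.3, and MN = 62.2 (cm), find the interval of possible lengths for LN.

From triangle KLN: |52.3 − 94.7| < LN < 52.3 + 94.7, i.e. 42.4 < LN < 147.0.
From triangle MLN: 67.1 < LN < 191.5.
Both must hold, so LN lies in the intersection.

67.1 < LN < 147.0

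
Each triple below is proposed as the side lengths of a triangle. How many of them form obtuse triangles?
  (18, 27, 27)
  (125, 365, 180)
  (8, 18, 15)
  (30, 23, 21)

(18,27,27): 18²+27² = 1053 > 729 = 27² → acute
(125,365,180): 125+180 ≤ 365, not a triangle
(8,18,15): 8²+15² = 289 < 324 = 18² → obtuse
(30,23,21): 21²+23² = 970 > 900 = 30² → acute
1 of the 4 is obtuse.

1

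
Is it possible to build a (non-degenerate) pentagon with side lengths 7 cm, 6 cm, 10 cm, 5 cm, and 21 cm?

Yes

A pentagon exists iff every side is shorter than the sum of the others — equivalently, the longest side is less than the sum of the rest.
Longest side 21 < 28 (sum of the remaining 4), so yes.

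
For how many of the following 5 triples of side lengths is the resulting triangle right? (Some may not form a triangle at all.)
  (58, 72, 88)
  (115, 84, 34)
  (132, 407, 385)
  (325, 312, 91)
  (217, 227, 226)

2

(58,72,88): 58²+72² = 8548 > 7744 = 88² → acute
(115,84,34): 34²+84² = 8212 < 13225 = 115² → obtuse
(132,407,385): 132²+385² = 165649 = 407² → right
(325,312,91): 91²+312² = 105625 = 325² → right
(217,227,226): 217²+226² = 98165 > 51529 = 227² → acute
2 of the 5 are right.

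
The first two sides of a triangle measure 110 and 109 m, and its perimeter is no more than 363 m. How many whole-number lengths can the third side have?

143

Triangle inequality: 1 < x < 219. Perimeter ≤ 363 gives x ≤ 363 − 110 − 109 = 144.
So 1 < x ≤ 144; integers 2 through 144: 143 values.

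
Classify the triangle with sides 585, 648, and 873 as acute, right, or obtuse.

Compare the square of the longest side to the sum of squares of the other two: 585² + 648² = 762129 = 873².

right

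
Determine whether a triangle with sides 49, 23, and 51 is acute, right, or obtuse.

Compare the square of the longest side to the sum of squares of the other two: 23² + 49² = 2930 > 2601 = 51².

acute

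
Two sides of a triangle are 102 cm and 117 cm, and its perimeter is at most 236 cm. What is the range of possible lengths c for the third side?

Triangle inequality alone gives 15 < c < 219.
The perimeter condition gives c ≤ 236 − 102 − 117 = 17.
Intersecting the two: 15 < c ≤ 17.

15 < c ≤ 17 cm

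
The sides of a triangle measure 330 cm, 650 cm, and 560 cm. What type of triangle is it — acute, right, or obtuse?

right

Compare the square of the longest side to the sum of squares of the other two: 330² + 560² = 422500 = 650².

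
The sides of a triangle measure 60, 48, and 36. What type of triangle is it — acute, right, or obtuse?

right

Compare the square of the longest side to the sum of squares of the other two: 36² + 48² = 3600 = 60².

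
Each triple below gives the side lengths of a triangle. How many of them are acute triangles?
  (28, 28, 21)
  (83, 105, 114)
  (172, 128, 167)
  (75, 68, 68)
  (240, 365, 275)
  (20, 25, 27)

(28,28,21): 21²+28² = 1225 > 784 = 28² → acute
(83,105,114): 83²+105² = 17914 > 12996 = 114² → acute
(172,128,167): 128²+167² = 44273 > 29584 = 172² → acute
(75,68,68): 68²+68² = 9248 > 5625 = 75² → acute
(240,365,275): 240²+275² = 133225 = 365² → right
(20,25,27): 20²+25² = 1025 > 729 = 27² → acute
5 of the 6 are acute.

5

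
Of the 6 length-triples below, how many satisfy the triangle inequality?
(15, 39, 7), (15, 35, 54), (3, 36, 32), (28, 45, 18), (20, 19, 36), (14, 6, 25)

(7,15,39): 7+15 ≤ 39 → not valid
(15,35,54): 15+35 ≤ 54 → not valid
(3,32,36): 3+32 ≤ 36 → not valid
(18,28,45): 18+28 > 45 → valid
(19,20,36): 19+20 > 36 → valid
(6,14,25): 6+14 ≤ 25 → not valid
2 of the 6 triples form a triangle.

2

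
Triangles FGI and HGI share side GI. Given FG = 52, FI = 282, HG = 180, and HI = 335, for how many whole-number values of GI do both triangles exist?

From triangle FGI: 230 < GI < 334.
From triangle HGI: 155 < GI < 515.
Intersection: 230 < GI < 334, so integers 231 through 333: 103 values.

103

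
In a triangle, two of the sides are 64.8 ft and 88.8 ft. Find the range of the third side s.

By the triangle inequality, s must be less than 64.8 + 88.8 = 153.6 and greater than |64.8 − 88.8| = 24.0.

24.0 < s < 153.6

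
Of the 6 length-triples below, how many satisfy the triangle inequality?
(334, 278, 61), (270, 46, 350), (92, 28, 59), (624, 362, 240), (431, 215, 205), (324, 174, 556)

(61,278,334): 61+278 > 334 → valid
(46,270,350): 46+270 ≤ 350 → not valid
(28,59,92): 28+59 ≤ 92 → not valid
(240,362,624): 240+362 ≤ 624 → not valid
(205,215,431): 205+215 ≤ 431 → not valid
(174,324,556): 174+324 ≤ 556 → not valid
1 of the 6 triples forms a triangle.

1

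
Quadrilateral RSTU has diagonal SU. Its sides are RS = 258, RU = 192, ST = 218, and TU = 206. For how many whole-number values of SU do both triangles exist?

357

From triangle RSU: 66 < SU < 450.
From triangle TSU: 12 < SU < 424.
Intersection: 66 < SU < 424, so integers 67 through 423: 357 values.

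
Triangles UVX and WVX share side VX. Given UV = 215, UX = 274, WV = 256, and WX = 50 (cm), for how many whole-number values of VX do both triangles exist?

99

From triangle UVX: 59 < VX < 489.
From triangle WVX: 206 < VX < 306.
Intersection: 206 < VX < 306, so integers 207 through 305: 99 values.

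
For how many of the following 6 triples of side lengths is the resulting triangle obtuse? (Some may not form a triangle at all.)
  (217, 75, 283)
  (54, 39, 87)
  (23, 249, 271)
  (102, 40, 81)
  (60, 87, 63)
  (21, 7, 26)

(217,75,283): 75²+217² = 52714 < 80089 = 283² → obtuse
(54,39,87): 39²+54² = 4437 < 7569 = 87² → obtuse
(23,249,271): 23²+249² = 62530 < 73441 = 271² → obtuse
(102,40,81): 40²+81² = 8161 < 10404 = 102² → obtuse
(60,87,63): 60²+63² = 7569 = 87² → right
(21,7,26): 7²+21² = 490 < 676 = 26² → obtuse
5 of the 6 are obtuse.

5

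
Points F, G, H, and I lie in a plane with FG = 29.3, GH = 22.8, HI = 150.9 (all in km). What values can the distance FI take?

98.8 ≤ FI ≤ 203.0 km

The maximum is all hops collinear in one direction: 29.3 + 22.8 + 150.9 = 203.0.
The longest hop is 150.9; the others sum to 52.1. Folding the others back against it leaves at least 150.9 − 52.1 = 98.8.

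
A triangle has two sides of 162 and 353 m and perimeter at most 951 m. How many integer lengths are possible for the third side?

Triangle inequality: 191 < x < 515. Perimeter ≤ 951 gives x ≤ 951 − 162 − 353 = 436.
So 191 < x ≤ 436; integers 192 through 436: 245 values.

245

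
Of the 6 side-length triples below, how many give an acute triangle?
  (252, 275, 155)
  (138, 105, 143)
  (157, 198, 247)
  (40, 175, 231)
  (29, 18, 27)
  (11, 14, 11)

5

(252,275,155): 155²+252² = 87529 > 75625 = 275² → acute
(138,105,143): 105²+138² = 30069 > 20449 = 143² → acute
(157,198,247): 157²+198² = 63853 > 61009 = 247² → acute
(40,175,231): 40+175 ≤ 231, not a triangle
(29,18,27): 18²+27² = 1053 > 841 = 29² → acute
(11,14,11): 11²+11² = 242 > 196 = 14² → acute
5 of the 6 are acute.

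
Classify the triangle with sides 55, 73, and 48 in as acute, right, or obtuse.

right

Compare the square of the longest side to the sum of squares of the other two: 48² + 55² = 5329 = 73².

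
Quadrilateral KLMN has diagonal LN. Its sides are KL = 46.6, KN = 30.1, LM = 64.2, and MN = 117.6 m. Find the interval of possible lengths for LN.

53.4 < LN < 76.7

From triangle KLN: |46.6 − 30.1| < LN < 46.6 + 30.1, i.e. 16.5 < LN < 76.7.
From triangle MLN: 53.4 < LN < 181.8.
Both must hold, so LN lies in the intersection.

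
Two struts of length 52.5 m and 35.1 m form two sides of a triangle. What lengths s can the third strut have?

17.4 < s < 87.6 (m)

By the triangle inequality, s must be less than 52.5 + 35.1 = 87.6 and greater than |52.5 − 35.1| = 17.4.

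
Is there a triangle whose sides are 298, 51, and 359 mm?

No

The longest side is 359, but the other two sum to only 349.
349 < 359, so the triangle inequality fails.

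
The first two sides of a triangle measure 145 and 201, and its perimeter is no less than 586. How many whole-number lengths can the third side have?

106

Triangle inequality: 56 < x < 346. Perimeter ≥ 586 gives x ≥ 586 − 145 − 201 = 240.
So 240 ≤ x < 346; integers 240 through 345: 106 values.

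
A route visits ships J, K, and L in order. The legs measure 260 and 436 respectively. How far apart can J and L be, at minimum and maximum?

By the triangle inequality, |260 − 436| ≤ JL ≤ 260 + 436.

176 ≤ JL ≤ 696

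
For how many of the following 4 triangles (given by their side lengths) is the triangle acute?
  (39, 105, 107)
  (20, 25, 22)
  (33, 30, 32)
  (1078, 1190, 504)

(39,105,107): 39²+105² = 12546 > 11449 = 107² → acute
(20,25,22): 20²+22² = 884 > 625 = 25² → acute
(33,30,32): 30²+32² = 1924 > 1089 = 33² → acute
(1078,1190,504): 504²+1078² = 1416100 = 1190² → right
3 of the 4 are acute.

3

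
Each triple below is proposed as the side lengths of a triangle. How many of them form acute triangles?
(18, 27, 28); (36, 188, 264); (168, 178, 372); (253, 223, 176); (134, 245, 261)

3

(18,27,28): 18²+27² = 1053 > 784 = 28² → acute
(36,188,264): 36+188 ≤ 264, not a triangle
(168,178,372): 168+178 ≤ 372, not a triangle
(253,223,176): 176²+223² = 80705 > 64009 = 253² → acute
(134,245,261): 134²+245² = 77981 > 68121 = 261² → acute
3 of the 5 are acute.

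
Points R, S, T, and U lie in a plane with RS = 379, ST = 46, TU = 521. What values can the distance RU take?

96 ≤ RU ≤ 946

The maximum is all hops collinear in one direction: 379 + 46 + 521 = 946.
The longest hop is 521; the others sum to 425. Folding the others back against it leaves at least 521 − 425 = 96.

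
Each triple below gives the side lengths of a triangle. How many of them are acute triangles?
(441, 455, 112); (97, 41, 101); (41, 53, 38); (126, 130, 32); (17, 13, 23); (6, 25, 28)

(441,455,112): 112²+441² = 207025 = 455² → right
(97,41,101): 41²+97² = 11090 > 10201 = 101² → acute
(41,53,38): 38²+41² = 3125 > 2809 = 53² → acute
(126,130,32): 32²+126² = 16900 = 130² → right
(17,13,23): 13²+17² = 458 < 529 = 23² → obtuse
(6,25,28): 6²+25² = 661 < 784 = 28² → obtuse
2 of the 6 are acute.

2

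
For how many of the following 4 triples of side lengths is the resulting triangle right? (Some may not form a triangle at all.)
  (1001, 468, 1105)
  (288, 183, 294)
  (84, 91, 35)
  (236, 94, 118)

(1001,468,1105): 468²+1001² = 1221025 = 1105² → right
(288,183,294): 183²+288² = 116433 > 86436 = 294² → acute
(84,91,35): 35²+84² = 8281 = 91² → right
(236,94,118): 94+118 ≤ 236, not a triangle
2 of the 4 are right.

2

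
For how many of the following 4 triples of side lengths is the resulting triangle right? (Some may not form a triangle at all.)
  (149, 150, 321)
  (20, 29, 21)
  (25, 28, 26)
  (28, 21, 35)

2

(149,150,321): 149+150 ≤ 321, not a triangle
(20,29,21): 20²+21² = 841 = 29² → right
(25,28,26): 25²+26² = 1301 > 784 = 28² → acute
(28,21,35): 21²+28² = 1225 = 35² → right
2 of the 4 are right.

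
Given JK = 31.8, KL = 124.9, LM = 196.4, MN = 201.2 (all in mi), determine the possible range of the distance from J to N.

0 ≤ JN ≤ 554.3 mi

The maximum is all hops collinear in one direction: 31.8 + 124.9 + 196.4 + 201.2 = 554.3.
The longest hop is 201.2; the others sum to 353.1. Since 201.2 ≤ 353.1, the path can fold back on itself completely, so the minimum distance is 0.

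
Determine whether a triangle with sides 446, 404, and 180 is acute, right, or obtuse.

Compare the square of the longest side to the sum of squares of the other two: 180² + 404² = 195616 < 198916 = 446².

obtuse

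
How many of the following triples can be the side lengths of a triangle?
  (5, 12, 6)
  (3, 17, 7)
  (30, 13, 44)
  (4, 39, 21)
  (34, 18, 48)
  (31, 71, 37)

(5,6,12): 5+6 ≤ 12 → not valid
(3,7,17): 3+7 ≤ 17 → not valid
(13,30,44): 13+30 ≤ 44 → not valid
(4,21,39): 4+21 ≤ 39 → not valid
(18,34,48): 18+34 > 48 → valid
(31,37,71): 31+37 ≤ 71 → not valid
1 of the 6 triples forms a triangle.

1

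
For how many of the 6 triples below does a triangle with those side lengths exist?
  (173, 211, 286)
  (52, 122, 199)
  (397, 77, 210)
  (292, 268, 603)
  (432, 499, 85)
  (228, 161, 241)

3

(173,211,286): 173+211 > 286 → valid
(52,122,199): 52+122 ≤ 199 → not valid
(77,210,397): 77+210 ≤ 397 → not valid
(268,292,603): 268+292 ≤ 603 → not valid
(85,432,499): 85+432 > 499 → valid
(161,228,241): 161+228 > 241 → valid
3 of the 6 triples form a triangle.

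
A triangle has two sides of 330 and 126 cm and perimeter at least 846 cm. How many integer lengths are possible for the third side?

66

Triangle inequality: 204 < x < 456. Perimeter ≥ 846 gives x ≥ 846 − 330 − 126 = 390.
So 390 ≤ x < 456; integers 390 through 455: 66 values.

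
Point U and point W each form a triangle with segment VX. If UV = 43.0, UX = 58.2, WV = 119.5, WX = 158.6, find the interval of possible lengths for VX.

From triangle UVX: |43.0 − 58.2| < VX < 43.0 + 58.2, i.e. 15.2 < VX < 101.2.
From triangle WVX: 39.1 < VX < 278.1.
Both must hold, so VX lies in the intersection.

39.1 < VX < 101.2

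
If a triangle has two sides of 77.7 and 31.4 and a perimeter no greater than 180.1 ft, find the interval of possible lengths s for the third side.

Triangle inequality alone gives 46.3 < s < 109.1.
The perimeter condition gives s ≤ 180.1 − 77.7 − 31.4 = 71.0.
Intersecting the two: 46.3 < s ≤ 71.0.

46.3 < s ≤ 71.0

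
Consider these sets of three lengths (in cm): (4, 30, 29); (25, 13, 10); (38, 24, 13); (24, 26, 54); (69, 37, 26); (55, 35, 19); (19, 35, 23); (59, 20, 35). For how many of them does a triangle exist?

(4,29,30): 4+29 > 30 → valid
(10,13,25): 10+13 ≤ 25 → not valid
(13,24,38): 13+24 ≤ 38 → not valid
(24,26,54): 24+26 ≤ 54 → not valid
(26,37,69): 26+37 ≤ 69 → not valid
(19,35,55): 19+35 ≤ 55 → not valid
(19,23,35): 19+23 > 35 → valid
(20,35,59): 20+35 ≤ 59 → not valid
2 of the 8 triples form a triangle.

2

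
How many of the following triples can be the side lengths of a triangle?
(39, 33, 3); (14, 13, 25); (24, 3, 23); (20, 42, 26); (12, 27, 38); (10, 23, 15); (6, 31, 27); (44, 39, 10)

(3,33,39): 3+33 ≤ 39 → not valid
(13,14,25): 13+14 > 25 → valid
(3,23,24): 3+23 > 24 → valid
(20,26,42): 20+26 > 42 → valid
(12,27,38): 12+27 > 38 → valid
(10,15,23): 10+15 > 23 → valid
(6,27,31): 6+27 > 31 → valid
(10,39,44): 10+39 > 44 → valid
7 of the 8 triples form a triangle.

7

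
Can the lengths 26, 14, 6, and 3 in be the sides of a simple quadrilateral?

No

For a quadrilateral, each side must be shorter than the sum of the others.
Here the longest side is 26, but the remaining 3 sides sum to only 23.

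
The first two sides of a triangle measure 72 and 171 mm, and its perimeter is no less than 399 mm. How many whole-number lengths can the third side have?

87

Triangle inequality: 99 < x < 243. Perimeter ≥ 399 gives x ≥ 399 − 72 − 171 = 156.
So 156 ≤ x < 243; integers 156 through 242: 87 values.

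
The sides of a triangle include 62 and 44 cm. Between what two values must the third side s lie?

18 < s < 106 (cm)

By the triangle inequality, s must be less than 62 + 44 = 106 and greater than |62 − 44| = 18.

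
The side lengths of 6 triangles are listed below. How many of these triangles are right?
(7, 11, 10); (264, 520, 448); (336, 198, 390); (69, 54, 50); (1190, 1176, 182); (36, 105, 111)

(7,11,10): 7²+10² = 149 > 121 = 11² → acute
(264,520,448): 264²+448² = 270400 = 520² → right
(336,198,390): 198²+336² = 152100 = 390² → right
(69,54,50): 50²+54² = 5416 > 4761 = 69² → acute
(1190,1176,182): 182²+1176² = 1416100 = 1190² → right
(36,105,111): 36²+105² = 12321 = 111² → right
4 of the 6 are right.

4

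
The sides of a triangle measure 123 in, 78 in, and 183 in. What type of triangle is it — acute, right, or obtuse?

Compare the square of the longest side to the sum of squares of the other two: 78² + 123² = 21213 < 33489 = 183².

obtuse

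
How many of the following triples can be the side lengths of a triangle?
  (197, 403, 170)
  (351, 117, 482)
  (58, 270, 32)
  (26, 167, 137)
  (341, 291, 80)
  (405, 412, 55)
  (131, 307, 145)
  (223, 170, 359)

3

(170,197,403): 170+197 ≤ 403 → not valid
(117,351,482): 117+351 ≤ 482 → not valid
(32,58,270): 32+58 ≤ 270 → not valid
(26,137,167): 26+137 ≤ 167 → not valid
(80,291,341): 80+291 > 341 → valid
(55,405,412): 55+405 > 412 → valid
(131,145,307): 131+145 ≤ 307 → not valid
(170,223,359): 170+223 > 359 → valid
3 of the 8 triples form a triangle.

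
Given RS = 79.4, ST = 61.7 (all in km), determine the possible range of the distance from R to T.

By the triangle inequality, |79.4 − 61.7| ≤ RT ≤ 79.4 + 61.7.

17.7 ≤ RT ≤ 141.1 km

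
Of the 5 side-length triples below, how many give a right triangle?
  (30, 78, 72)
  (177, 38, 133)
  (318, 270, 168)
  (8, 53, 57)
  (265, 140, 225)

(30,78,72): 30²+72² = 6084 = 78² → right
(177,38,133): 38+133 ≤ 177, not a triangle
(318,270,168): 168²+270² = 101124 = 318² → right
(8,53,57): 8²+53² = 2873 < 3249 = 57² → obtuse
(265,140,225): 140²+225² = 70225 = 265² → right
3 of the 5 are right.

3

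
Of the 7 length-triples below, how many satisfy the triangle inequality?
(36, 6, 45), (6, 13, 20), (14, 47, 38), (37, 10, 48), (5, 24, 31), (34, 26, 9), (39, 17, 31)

3

(6,36,45): 6+36 ≤ 45 → not valid
(6,13,20): 6+13 ≤ 20 → not valid
(14,38,47): 14+38 > 47 → valid
(10,37,48): 10+37 ≤ 48 → not valid
(5,24,31): 5+24 ≤ 31 → not valid
(9,26,34): 9+26 > 34 → valid
(17,31,39): 17+31 > 39 → valid
3 of the 7 triples form a triangle.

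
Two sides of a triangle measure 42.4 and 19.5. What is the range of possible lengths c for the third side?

22.9 < c < 61.9

By the triangle inequality, c must be less than 42.4 + 19.5 = 61.9 and greater than |42.4 − 19.5| = 22.9.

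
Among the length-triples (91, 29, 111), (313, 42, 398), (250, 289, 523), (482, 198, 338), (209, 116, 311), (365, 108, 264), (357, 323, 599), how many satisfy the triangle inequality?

6

(29,91,111): 29+91 > 111 → valid
(42,313,398): 42+313 ≤ 398 → not valid
(250,289,523): 250+289 > 523 → valid
(198,338,482): 198+338 > 482 → valid
(116,209,311): 116+209 > 311 → valid
(108,264,365): 108+264 > 365 → valid
(323,357,599): 323+357 > 599 → valid
6 of the 7 triples form a triangle.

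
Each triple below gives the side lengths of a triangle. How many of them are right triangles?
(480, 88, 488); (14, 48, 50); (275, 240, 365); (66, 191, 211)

3

(480,88,488): 88²+480² = 238144 = 488² → right
(14,48,50): 14²+48² = 2500 = 50² → right
(275,240,365): 240²+275² = 133225 = 365² → right
(66,191,211): 66²+191² = 40837 < 44521 = 211² → obtuse
3 of the 4 are right.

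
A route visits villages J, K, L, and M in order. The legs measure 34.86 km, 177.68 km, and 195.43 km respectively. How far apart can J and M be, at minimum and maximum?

The maximum is all hops collinear in one direction: 34.86 + 177.68 + 195.43 = 407.97.
The longest hop is 195.43; the others sum to 212.54. Since 195.43 ≤ 212.54, the path can fold back on itself completely, so the minimum distance is 0.

0 ≤ JM ≤ 407.97 km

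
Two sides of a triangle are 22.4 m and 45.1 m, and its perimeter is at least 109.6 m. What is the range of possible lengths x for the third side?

Triangle inequality alone gives 22.7 < x < 67.5.
The perimeter condition gives x ≥ 109.6 − 22.4 − 45.1 = 42.1.
Intersecting the two: 42.1 ≤ x < 67.5.

42.1 ≤ x < 67.5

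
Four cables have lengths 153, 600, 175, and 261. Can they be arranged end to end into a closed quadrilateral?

For a quadrilateral, each side must be shorter than the sum of the others.
Here the longest side is 600, but the remaining 3 sides sum to only 589.

No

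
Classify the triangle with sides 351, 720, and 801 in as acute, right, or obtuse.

right

Compare the square of the longest side to the sum of squares of the other two: 351² + 720² = 641601 = 801².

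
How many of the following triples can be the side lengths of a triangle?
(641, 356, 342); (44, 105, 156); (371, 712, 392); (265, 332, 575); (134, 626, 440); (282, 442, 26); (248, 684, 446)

4

(342,356,641): 342+356 > 641 → valid
(44,105,156): 44+105 ≤ 156 → not valid
(371,392,712): 371+392 > 712 → valid
(265,332,575): 265+332 > 575 → valid
(134,440,626): 134+440 ≤ 626 → not valid
(26,282,442): 26+282 ≤ 442 → not valid
(248,446,684): 248+446 > 684 → valid
4 of the 7 triples form a triangle.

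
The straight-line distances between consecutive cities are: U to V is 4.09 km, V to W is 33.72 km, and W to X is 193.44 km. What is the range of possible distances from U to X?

155.63 ≤ UX ≤ 231.25 km

The maximum is all hops collinear in one direction: 4.09 + 33.72 + 193.44 = 231.25.
The longest hop is 193.44; the others sum to 37.81. Folding the others back against it leaves at least 193.44 − 37.81 = 155.63.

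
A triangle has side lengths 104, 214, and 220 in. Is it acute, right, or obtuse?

Compare the square of the longest side to the sum of squares of the other two: 104² + 214² = 56612 > 48400 = 220².

acute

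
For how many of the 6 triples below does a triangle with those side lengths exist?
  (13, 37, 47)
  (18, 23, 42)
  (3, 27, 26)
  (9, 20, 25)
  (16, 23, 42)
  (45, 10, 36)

4

(13,37,47): 13+37 > 47 → valid
(18,23,42): 18+23 ≤ 42 → not valid
(3,26,27): 3+26 > 27 → valid
(9,20,25): 9+20 > 25 → valid
(16,23,42): 16+23 ≤ 42 → not valid
(10,36,45): 10+36 > 45 → valid
4 of the 6 triples form a triangle.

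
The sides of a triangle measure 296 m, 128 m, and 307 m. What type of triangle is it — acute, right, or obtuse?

Compare the square of the longest side to the sum of squares of the other two: 128² + 296² = 104000 > 94249 = 307².

acute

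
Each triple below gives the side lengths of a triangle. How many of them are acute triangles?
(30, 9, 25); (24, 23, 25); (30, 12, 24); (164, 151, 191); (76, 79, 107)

(30,9,25): 9²+25² = 706 < 900 = 30² → obtuse
(24,23,25): 23²+24² = 1105 > 625 = 25² → acute
(30,12,24): 12²+24² = 720 < 900 = 30² → obtuse
(164,151,191): 151²+164² = 49697 > 36481 = 191² → acute
(76,79,107): 76²+79² = 12017 > 11449 = 107² → acute
3 of the 5 are acute.

3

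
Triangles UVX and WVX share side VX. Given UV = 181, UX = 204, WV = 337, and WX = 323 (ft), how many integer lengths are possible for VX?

361

From triangle UVX: 23 < VX < 385.
From triangle WVX: 14 < VX < 660.
Intersection: 23 < VX < 385, so integers 24 through 384: 361 values.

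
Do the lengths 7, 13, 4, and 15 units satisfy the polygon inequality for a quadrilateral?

Yes

A quadrilateral exists iff every side is shorter than the sum of the others — equivalently, the longest side is less than the sum of the rest.
Longest side 15 < 24 (sum of the remaining 3), so yes.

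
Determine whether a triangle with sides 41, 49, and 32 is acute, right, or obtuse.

Compare the square of the longest side to the sum of squares of the other two: 32² + 41² = 2705 > 2401 = 49².

acute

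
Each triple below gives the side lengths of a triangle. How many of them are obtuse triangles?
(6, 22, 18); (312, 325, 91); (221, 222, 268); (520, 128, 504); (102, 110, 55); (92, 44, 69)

2

(6,22,18): 6²+18² = 360 < 484 = 22² → obtuse
(312,325,91): 91²+312² = 105625 = 325² → right
(221,222,268): 221²+222² = 98125 > 71824 = 268² → acute
(520,128,504): 128²+504² = 270400 = 520² → right
(102,110,55): 55²+102² = 13429 > 12100 = 110² → acute
(92,44,69): 44²+69² = 6697 < 8464 = 92² → obtuse
2 of the 6 are obtuse.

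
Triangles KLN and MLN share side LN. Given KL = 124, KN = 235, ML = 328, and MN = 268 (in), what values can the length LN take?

111 < LN < 359

From triangle KLN: |124 − 235| < LN < 124 + 235, i.e. 111 < LN < 359.
From triangle MLN: 60 < LN < 596.
Both must hold, so LN lies in the intersection.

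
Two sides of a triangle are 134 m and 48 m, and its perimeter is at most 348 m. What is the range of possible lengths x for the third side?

Triangle inequality alone gives 86 < x < 182.
The perimeter condition gives x ≤ 348 − 134 − 48 = 166.
Intersecting the two: 86 < x ≤ 166.

86 < x ≤ 166 m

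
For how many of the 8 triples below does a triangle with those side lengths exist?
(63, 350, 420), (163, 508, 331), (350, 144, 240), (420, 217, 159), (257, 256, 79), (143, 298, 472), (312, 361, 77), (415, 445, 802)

4

(63,350,420): 63+350 ≤ 420 → not valid
(163,331,508): 163+331 ≤ 508 → not valid
(144,240,350): 144+240 > 350 → valid
(159,217,420): 159+217 ≤ 420 → not valid
(79,256,257): 79+256 > 257 → valid
(143,298,472): 143+298 ≤ 472 → not valid
(77,312,361): 77+312 > 361 → valid
(415,445,802): 415+445 > 802 → valid
4 of the 8 triples form a triangle.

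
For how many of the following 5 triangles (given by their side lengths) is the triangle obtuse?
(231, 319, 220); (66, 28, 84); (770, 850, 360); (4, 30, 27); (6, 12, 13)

2

(231,319,220): 220²+231² = 101761 = 319² → right
(66,28,84): 28²+66² = 5140 < 7056 = 84² → obtuse
(770,850,360): 360²+770² = 722500 = 850² → right
(4,30,27): 4²+27² = 745 < 900 = 30² → obtuse
(6,12,13): 6²+12² = 180 > 169 = 13² → acute
2 of the 5 are obtuse.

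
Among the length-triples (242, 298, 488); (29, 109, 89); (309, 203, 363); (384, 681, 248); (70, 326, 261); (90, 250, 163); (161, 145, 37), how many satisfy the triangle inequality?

6

(242,298,488): 242+298 > 488 → valid
(29,89,109): 29+89 > 109 → valid
(203,309,363): 203+309 > 363 → valid
(248,384,681): 248+384 ≤ 681 → not valid
(70,261,326): 70+261 > 326 → valid
(90,163,250): 90+163 > 250 → valid
(37,145,161): 37+145 > 161 → valid
6 of the 7 triples form a triangle.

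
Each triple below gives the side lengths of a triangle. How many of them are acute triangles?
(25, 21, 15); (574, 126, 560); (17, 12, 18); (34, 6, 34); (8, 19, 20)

(25,21,15): 15²+21² = 666 > 625 = 25² → acute
(574,126,560): 126²+560² = 329476 = 574² → right
(17,12,18): 12²+17² = 433 > 324 = 18² → acute
(34,6,34): 6²+34² = 1192 > 1156 = 34² → acute
(8,19,20): 8²+19² = 425 > 400 = 20² → acute
4 of the 5 are acute.

4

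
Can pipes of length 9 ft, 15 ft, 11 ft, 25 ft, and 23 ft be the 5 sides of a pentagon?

Yes

A pentagon exists iff every side is shorter than the sum of the others — equivalently, the longest side is less than the sum of the rest.
Longest side 25 < 58 (sum of the remaining 4), so yes.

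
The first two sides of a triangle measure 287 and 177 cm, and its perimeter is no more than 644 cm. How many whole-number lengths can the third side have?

70

Triangle inequality: 110 < x < 464. Perimeter ≤ 644 gives x ≤ 644 − 287 − 177 = 180.
So 110 < x ≤ 180; integers 111 through 180: 70 values.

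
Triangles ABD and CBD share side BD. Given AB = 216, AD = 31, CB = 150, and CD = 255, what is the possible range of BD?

From triangle ABD: |216 − 31| < BD < 216 + 31, i.e. 185 < BD < 247.
From triangle CBD: 105 < BD < 405.
Both must hold, so BD lies in the intersection.

185 < BD < 247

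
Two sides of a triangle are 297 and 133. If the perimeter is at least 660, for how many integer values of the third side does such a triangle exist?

Triangle inequality: 164 < x < 430. Perimeter ≥ 660 gives x ≥ 660 − 297 − 133 = 230.
So 230 ≤ x < 430; integers 230 through 429: 200 values.

200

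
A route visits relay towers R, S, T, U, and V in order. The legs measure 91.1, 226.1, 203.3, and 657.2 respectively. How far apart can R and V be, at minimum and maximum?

136.7 ≤ RV ≤ 1177.7

The maximum is all hops collinear in one direction: 91.1 + 226.1 + 203.3 + 657.2 = 1177.7.
The longest hop is 657.2; the others sum to 520.5. Folding the others back against it leaves at least 657.2 − 520.5 = 136.7.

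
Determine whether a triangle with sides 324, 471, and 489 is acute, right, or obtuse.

Compare the square of the longest side to the sum of squares of the other two: 324² + 471² = 326817 > 239121 = 489².

acute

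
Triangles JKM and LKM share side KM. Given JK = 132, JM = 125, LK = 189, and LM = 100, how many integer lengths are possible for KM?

From triangle JKM: 7 < KM < 257.
From triangle LKM: 89 < KM < 289.
Intersection: 89 < KM < 257, so integers 90 through 256: 167 values.

167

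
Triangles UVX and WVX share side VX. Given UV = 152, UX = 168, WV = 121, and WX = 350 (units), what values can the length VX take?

From triangle UVX: |152 − 168| < VX < 152 + 168, i.e. 16 < VX < 320.
From triangle WVX: 229 < VX < 471.
Both must hold, so VX lies in the intersection.

229 < VX < 320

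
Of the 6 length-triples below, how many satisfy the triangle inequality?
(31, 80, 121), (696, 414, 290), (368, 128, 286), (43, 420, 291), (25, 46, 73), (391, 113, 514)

2

(31,80,121): 31+80 ≤ 121 → not valid
(290,414,696): 290+414 > 696 → valid
(128,286,368): 128+286 > 368 → valid
(43,291,420): 43+291 ≤ 420 → not valid
(25,46,73): 25+46 ≤ 73 → not valid
(113,391,514): 113+391 ≤ 514 → not valid
2 of the 6 triples form a triangle.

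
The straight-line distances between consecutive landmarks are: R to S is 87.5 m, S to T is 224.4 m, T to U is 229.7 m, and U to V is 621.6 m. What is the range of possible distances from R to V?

80.0 ≤ RV ≤ 1163.2 m

The maximum is all hops collinear in one direction: 87.5 + 224.4 + 229.7 + 621.6 = 1163.2.
The longest hop is 621.6; the others sum to 541.6. Folding the others back against it leaves at least 621.6 − 541.6 = 80.0.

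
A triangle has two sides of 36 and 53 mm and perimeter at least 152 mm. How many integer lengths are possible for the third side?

26

Triangle inequality: 17 < x < 89. Perimeter ≥ 152 gives x ≥ 152 − 36 − 53 = 63.
So 63 ≤ x < 89; integers 63 through 88: 26 values.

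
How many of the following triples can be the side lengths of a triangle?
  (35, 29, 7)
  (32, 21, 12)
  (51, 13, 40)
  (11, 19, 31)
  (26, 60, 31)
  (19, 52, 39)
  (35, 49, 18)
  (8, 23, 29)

6

(7,29,35): 7+29 > 35 → valid
(12,21,32): 12+21 > 32 → valid
(13,40,51): 13+40 > 51 → valid
(11,19,31): 11+19 ≤ 31 → not valid
(26,31,60): 26+31 ≤ 60 → not valid
(19,39,52): 19+39 > 52 → valid
(18,35,49): 18+35 > 49 → valid
(8,23,29): 8+23 > 29 → valid
6 of the 8 triples form a triangle.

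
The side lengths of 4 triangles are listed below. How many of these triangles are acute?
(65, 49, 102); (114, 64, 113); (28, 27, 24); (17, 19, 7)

2

(65,49,102): 49²+65² = 6626 < 10404 = 102² → obtuse
(114,64,113): 64²+113² = 16865 > 12996 = 114² → acute
(28,27,24): 24²+27² = 1305 > 784 = 28² → acute
(17,19,7): 7²+17² = 338 < 361 = 19² → obtuse
2 of the 4 are acute.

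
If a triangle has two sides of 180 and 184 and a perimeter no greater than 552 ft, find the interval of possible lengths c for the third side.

Triangle inequality alone gives 4 < c < 364.
The perimeter condition gives c ≤ 552 − 180 − 184 = 188.
Intersecting the two: 4 < c ≤ 188.

4 < c ≤ 188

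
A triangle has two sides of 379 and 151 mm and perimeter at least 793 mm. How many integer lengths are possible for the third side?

Triangle inequality: 228 < x < 530. Perimeter ≥ 793 gives x ≥ 793 − 379 − 151 = 263.
So 263 ≤ x < 530; integers 263 through 529: 267 values.

267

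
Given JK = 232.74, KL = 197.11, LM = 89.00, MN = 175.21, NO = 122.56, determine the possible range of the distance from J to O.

The maximum is all hops collinear in one direction: 232.74 + 197.11 + 89.00 + 175.21 + 122.56 = 816.62.
The longest hop is 232.74; the others sum to 583.88. Since 232.74 ≤ 583.88, the path can fold back on itself completely, so the minimum distance is 0.

0 ≤ JO ≤ 816.62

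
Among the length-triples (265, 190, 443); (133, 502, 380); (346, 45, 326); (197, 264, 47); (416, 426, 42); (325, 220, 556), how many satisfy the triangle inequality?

4

(190,265,443): 190+265 > 443 → valid
(133,380,502): 133+380 > 502 → valid
(45,326,346): 45+326 > 346 → valid
(47,197,264): 47+197 ≤ 264 → not valid
(42,416,426): 42+416 > 426 → valid
(220,325,556): 220+325 ≤ 556 → not valid
4 of the 6 triples form a triangle.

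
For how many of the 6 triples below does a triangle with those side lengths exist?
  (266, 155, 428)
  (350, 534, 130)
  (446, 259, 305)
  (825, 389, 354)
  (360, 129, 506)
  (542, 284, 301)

(155,266,428): 155+266 ≤ 428 → not valid
(130,350,534): 130+350 ≤ 534 → not valid
(259,305,446): 259+305 > 446 → valid
(354,389,825): 354+389 ≤ 825 → not valid
(129,360,506): 129+360 ≤ 506 → not valid
(284,301,542): 284+301 > 542 → valid
2 of the 6 triples form a triangle.

2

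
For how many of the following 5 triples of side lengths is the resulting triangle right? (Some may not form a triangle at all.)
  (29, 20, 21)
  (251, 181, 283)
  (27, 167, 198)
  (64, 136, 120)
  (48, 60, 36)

3

(29,20,21): 20²+21² = 841 = 29² → right
(251,181,283): 181²+251² = 95762 > 80089 = 283² → acute
(27,167,198): 27+167 ≤ 198, not a triangle
(64,136,120): 64²+120² = 18496 = 136² → right
(48,60,36): 36²+48² = 3600 = 60² → right
3 of the 5 are right.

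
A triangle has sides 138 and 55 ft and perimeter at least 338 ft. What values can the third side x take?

145 ≤ x < 193

Triangle inequality alone gives 83 < x < 193.
The perimeter condition gives x ≥ 338 − 138 − 55 = 145.
Intersecting the two: 145 ≤ x < 193.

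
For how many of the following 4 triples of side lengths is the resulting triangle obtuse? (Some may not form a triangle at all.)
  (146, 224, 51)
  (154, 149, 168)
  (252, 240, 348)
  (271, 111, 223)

1

(146,224,51): 51+146 ≤ 224, not a triangle
(154,149,168): 149²+154² = 45917 > 28224 = 168² → acute
(252,240,348): 240²+252² = 121104 = 348² → right
(271,111,223): 111²+223² = 62050 < 73441 = 271² → obtuse
1 of the 4 is obtuse.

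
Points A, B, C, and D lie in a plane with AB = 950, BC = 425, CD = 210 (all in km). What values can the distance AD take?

315 ≤ AD ≤ 1585 km

The maximum is all hops collinear in one direction: 950 + 425 + 210 = 1585.
The longest hop is 950; the others sum to 635. Folding the others back against it leaves at least 950 − 635 = 315.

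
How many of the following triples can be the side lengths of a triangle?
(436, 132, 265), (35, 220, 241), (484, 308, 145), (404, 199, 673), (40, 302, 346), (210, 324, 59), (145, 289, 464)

1

(132,265,436): 132+265 ≤ 436 → not valid
(35,220,241): 35+220 > 241 → valid
(145,308,484): 145+308 ≤ 484 → not valid
(199,404,673): 199+404 ≤ 673 → not valid
(40,302,346): 40+302 ≤ 346 → not valid
(59,210,324): 59+210 ≤ 324 → not valid
(145,289,464): 145+289 ≤ 464 → not valid
1 of the 7 triples forms a triangle.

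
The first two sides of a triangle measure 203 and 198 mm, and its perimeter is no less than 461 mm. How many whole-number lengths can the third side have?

Triangle inequality: 5 < x < 401. Perimeter ≥ 461 gives x ≥ 461 − 203 − 198 = 60.
So 60 ≤ x < 401; integers 60 through 400: 341 values.

341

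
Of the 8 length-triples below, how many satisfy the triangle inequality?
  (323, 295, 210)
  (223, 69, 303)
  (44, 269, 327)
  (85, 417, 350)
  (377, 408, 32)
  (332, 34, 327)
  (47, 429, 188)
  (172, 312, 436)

5

(210,295,323): 210+295 > 323 → valid
(69,223,303): 69+223 ≤ 303 → not valid
(44,269,327): 44+269 ≤ 327 → not valid
(85,350,417): 85+350 > 417 → valid
(32,377,408): 32+377 > 408 → valid
(34,327,332): 34+327 > 332 → valid
(47,188,429): 47+188 ≤ 429 → not valid
(172,312,436): 172+312 > 436 → valid
5 of the 8 triples form a triangle.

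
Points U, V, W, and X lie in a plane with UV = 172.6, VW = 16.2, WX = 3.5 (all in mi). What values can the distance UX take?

The maximum is all hops collinear in one direction: 172.6 + 16.2 + 3.5 = 192.3.
The longest hop is 172.6; the others sum to 19.7. Folding the others back against it leaves at least 172.6 − 19.7 = 152.9.

152.9 ≤ UX ≤ 192.3 mi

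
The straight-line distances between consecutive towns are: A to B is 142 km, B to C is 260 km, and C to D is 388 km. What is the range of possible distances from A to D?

0 ≤ AD ≤ 790 km

The maximum is all hops collinear in one direction: 142 + 260 + 388 = 790.
The longest hop is 388; the others sum to 402. Since 388 ≤ 402, the path can fold back on itself completely, so the minimum distance is 0.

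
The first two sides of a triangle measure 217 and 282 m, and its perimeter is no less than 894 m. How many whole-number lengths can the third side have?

Triangle inequality: 65 < x < 499. Perimeter ≥ 894 gives x ≥ 894 − 217 − 282 = 395.
So 395 ≤ x < 499; integers 395 through 498: 104 values.

104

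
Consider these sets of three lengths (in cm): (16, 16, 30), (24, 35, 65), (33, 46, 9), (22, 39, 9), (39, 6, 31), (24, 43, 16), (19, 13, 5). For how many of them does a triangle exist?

(16,16,30): 16+16 > 30 → valid
(24,35,65): 24+35 ≤ 65 → not valid
(9,33,46): 9+33 ≤ 46 → not valid
(9,22,39): 9+22 ≤ 39 → not valid
(6,31,39): 6+31 ≤ 39 → not valid
(16,24,43): 16+24 ≤ 43 → not valid
(5,13,19): 5+13 ≤ 19 → not valid
1 of the 7 triples forms a triangle.

1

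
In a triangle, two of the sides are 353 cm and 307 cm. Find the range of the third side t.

46 < t < 660 (cm)

By the triangle inequality, t must be less than 353 + 307 = 660 and greater than |353 − 307| = 46.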